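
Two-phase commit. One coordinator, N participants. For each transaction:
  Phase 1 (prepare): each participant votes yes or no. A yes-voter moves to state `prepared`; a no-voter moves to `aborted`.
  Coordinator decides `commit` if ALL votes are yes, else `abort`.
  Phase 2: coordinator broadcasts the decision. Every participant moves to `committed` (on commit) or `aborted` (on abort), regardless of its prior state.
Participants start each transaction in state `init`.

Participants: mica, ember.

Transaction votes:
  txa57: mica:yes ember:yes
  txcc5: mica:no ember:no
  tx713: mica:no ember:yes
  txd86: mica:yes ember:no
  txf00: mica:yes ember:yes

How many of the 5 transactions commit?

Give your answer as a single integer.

txa57: all yes -> commit (commits=1)
txcc5: no from mica, ember -> abort (commits=1)
tx713: no from mica -> abort (commits=1)
txd86: no from ember -> abort (commits=1)
txf00: all yes -> commit (commits=2)

Answer: 2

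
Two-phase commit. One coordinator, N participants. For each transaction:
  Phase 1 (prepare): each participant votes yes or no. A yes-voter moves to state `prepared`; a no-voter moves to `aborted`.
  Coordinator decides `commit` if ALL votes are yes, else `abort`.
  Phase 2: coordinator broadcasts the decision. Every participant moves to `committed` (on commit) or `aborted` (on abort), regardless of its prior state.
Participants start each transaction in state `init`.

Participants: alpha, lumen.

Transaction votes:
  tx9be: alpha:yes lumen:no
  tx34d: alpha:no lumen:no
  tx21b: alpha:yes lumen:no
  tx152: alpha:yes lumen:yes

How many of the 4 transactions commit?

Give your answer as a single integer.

tx9be: no from lumen -> abort (commits=0)
tx34d: no from alpha, lumen -> abort (commits=0)
tx21b: no from lumen -> abort (commits=0)
tx152: all yes -> commit (commits=1)

Answer: 1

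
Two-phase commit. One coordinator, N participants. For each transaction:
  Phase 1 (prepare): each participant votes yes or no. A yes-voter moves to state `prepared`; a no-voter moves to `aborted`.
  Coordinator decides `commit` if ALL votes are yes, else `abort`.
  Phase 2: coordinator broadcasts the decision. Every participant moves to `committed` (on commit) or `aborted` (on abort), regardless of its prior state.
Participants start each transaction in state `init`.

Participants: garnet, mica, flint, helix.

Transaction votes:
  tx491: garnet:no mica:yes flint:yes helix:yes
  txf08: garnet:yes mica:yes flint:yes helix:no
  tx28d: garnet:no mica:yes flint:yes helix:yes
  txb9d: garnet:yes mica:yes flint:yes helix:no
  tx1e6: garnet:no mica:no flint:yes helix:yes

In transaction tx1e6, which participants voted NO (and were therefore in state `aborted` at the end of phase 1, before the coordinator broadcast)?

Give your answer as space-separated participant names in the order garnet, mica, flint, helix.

Txn tx1e6 phase 1: garnet no -> aborted; mica no -> aborted; flint yes -> prepared; helix yes -> prepared

Answer: garnet mica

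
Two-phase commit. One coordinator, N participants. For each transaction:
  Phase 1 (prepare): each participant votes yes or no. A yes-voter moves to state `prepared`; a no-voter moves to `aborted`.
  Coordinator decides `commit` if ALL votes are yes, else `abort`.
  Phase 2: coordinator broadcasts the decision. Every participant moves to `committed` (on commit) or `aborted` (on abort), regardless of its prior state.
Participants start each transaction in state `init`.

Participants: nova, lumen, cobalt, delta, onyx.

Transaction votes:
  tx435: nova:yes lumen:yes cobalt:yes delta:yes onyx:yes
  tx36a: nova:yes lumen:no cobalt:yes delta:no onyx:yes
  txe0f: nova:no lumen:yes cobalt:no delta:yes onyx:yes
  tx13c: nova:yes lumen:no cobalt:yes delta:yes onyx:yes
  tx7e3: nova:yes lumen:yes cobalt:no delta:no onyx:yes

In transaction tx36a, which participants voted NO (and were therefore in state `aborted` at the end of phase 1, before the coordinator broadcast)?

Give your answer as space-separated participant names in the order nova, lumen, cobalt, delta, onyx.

Txn tx36a phase 1: nova yes -> prepared; lumen no -> aborted; cobalt yes -> prepared; delta no -> aborted; onyx yes -> prepared

Answer: lumen delta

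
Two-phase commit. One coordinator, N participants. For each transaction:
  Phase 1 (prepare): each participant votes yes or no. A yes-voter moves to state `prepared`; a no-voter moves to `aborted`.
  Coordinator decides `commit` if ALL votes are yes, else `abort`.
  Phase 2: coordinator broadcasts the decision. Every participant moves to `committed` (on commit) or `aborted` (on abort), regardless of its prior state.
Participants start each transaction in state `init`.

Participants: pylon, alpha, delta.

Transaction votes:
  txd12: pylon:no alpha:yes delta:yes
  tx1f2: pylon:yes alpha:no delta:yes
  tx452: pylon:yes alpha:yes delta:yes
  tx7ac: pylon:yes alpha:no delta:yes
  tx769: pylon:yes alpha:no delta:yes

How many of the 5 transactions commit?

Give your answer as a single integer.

txd12: no from pylon -> abort (commits=0)
tx1f2: no from alpha -> abort (commits=0)
tx452: all yes -> commit (commits=1)
tx7ac: no from alpha -> abort (commits=1)
tx769: no from alpha -> abort (commits=1)

Answer: 1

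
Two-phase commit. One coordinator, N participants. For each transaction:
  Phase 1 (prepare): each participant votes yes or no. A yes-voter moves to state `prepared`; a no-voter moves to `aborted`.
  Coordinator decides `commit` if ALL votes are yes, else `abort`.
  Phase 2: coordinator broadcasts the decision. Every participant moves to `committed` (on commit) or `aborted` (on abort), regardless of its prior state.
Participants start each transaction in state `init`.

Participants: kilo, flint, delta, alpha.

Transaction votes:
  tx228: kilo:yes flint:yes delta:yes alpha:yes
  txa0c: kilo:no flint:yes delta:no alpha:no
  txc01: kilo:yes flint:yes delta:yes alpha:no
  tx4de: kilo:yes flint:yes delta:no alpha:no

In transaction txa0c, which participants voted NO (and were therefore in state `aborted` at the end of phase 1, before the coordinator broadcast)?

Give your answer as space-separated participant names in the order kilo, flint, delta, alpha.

Answer: kilo delta alpha

Derivation:
Txn txa0c phase 1: kilo no -> aborted; flint yes -> prepared; delta no -> aborted; alpha no -> aborted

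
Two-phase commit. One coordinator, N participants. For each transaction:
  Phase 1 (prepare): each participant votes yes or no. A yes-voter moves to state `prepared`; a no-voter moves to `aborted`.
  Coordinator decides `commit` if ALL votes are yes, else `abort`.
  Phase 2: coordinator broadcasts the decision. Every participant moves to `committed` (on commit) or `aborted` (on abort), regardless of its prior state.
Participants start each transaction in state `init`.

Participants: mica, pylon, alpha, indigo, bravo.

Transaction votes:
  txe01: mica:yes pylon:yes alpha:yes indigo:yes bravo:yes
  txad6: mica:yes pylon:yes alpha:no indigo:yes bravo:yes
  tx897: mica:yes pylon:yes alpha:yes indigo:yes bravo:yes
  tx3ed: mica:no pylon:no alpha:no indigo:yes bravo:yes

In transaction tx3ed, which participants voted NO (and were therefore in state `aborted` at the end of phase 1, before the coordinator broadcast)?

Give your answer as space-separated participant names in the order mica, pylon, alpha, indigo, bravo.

Answer: mica pylon alpha

Derivation:
Txn tx3ed phase 1: mica no -> aborted; pylon no -> aborted; alpha no -> aborted; indigo yes -> prepared; bravo yes -> prepared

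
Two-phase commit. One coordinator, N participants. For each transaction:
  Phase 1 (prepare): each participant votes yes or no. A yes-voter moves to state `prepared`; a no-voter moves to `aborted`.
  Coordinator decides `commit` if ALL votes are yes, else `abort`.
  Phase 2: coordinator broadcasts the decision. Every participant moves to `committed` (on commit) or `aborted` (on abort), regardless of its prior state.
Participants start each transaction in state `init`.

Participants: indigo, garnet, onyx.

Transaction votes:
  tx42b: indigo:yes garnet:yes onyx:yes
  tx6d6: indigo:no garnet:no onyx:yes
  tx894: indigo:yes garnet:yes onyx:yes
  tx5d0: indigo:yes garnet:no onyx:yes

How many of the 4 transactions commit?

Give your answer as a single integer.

Answer: 2

Derivation:
tx42b: all yes -> commit (commits=1)
tx6d6: no from indigo, garnet -> abort (commits=1)
tx894: all yes -> commit (commits=2)
tx5d0: no from garnet -> abort (commits=2)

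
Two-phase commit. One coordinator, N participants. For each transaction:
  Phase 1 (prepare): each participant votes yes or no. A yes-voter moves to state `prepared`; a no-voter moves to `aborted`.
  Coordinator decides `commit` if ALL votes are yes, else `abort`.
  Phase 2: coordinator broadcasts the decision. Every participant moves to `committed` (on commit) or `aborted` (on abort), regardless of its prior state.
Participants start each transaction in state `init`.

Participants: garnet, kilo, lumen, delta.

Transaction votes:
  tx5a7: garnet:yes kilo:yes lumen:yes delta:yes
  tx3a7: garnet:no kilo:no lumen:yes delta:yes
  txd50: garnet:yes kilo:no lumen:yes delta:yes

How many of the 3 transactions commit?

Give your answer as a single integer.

Answer: 1

Derivation:
tx5a7: all yes -> commit (commits=1)
tx3a7: no from garnet, kilo -> abort (commits=1)
txd50: no from kilo -> abort (commits=1)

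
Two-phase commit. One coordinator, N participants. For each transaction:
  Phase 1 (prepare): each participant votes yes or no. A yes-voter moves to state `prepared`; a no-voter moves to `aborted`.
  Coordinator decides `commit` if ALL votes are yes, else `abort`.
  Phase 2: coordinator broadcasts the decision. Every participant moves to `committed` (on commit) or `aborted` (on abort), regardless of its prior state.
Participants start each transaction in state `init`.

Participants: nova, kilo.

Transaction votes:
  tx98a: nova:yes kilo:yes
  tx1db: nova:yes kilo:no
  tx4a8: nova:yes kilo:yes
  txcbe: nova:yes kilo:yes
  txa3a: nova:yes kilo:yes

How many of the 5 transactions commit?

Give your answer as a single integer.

Answer: 4

Derivation:
tx98a: all yes -> commit (commits=1)
tx1db: no from kilo -> abort (commits=1)
tx4a8: all yes -> commit (commits=2)
txcbe: all yes -> commit (commits=3)
txa3a: all yes -> commit (commits=4)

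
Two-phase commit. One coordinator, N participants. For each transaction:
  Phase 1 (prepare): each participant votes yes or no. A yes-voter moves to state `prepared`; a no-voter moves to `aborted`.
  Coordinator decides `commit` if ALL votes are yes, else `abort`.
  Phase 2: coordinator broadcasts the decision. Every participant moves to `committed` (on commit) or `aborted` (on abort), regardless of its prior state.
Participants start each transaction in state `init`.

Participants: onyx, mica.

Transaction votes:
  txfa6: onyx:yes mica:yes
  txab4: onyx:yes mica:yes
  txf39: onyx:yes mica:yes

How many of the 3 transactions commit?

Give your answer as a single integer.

Answer: 3

Derivation:
txfa6: all yes -> commit (commits=1)
txab4: all yes -> commit (commits=2)
txf39: all yes -> commit (commits=3)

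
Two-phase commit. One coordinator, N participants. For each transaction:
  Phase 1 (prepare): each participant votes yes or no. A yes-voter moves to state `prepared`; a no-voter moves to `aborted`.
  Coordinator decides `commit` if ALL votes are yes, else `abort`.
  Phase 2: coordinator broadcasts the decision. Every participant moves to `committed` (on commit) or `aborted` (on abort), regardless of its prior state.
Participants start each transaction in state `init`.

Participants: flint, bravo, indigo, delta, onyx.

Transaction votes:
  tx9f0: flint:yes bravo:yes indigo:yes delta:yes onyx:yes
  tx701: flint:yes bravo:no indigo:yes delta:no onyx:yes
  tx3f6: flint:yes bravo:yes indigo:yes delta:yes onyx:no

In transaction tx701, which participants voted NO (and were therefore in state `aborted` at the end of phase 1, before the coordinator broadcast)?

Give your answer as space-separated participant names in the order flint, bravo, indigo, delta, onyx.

Answer: bravo delta

Derivation:
Txn tx701 phase 1: flint yes -> prepared; bravo no -> aborted; indigo yes -> prepared; delta no -> aborted; onyx yes -> prepared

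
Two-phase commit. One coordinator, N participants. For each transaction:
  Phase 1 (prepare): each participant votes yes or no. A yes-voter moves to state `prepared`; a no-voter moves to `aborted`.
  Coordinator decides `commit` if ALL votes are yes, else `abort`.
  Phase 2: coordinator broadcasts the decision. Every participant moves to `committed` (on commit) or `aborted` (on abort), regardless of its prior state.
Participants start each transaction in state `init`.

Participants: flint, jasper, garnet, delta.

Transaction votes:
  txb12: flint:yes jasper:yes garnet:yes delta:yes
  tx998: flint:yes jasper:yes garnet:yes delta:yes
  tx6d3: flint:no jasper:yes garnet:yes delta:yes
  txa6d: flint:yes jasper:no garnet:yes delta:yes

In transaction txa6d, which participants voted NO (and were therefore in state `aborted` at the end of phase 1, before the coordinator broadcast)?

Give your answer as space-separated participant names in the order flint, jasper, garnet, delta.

Txn txa6d phase 1: flint yes -> prepared; jasper no -> aborted; garnet yes -> prepared; delta yes -> prepared

Answer: jasper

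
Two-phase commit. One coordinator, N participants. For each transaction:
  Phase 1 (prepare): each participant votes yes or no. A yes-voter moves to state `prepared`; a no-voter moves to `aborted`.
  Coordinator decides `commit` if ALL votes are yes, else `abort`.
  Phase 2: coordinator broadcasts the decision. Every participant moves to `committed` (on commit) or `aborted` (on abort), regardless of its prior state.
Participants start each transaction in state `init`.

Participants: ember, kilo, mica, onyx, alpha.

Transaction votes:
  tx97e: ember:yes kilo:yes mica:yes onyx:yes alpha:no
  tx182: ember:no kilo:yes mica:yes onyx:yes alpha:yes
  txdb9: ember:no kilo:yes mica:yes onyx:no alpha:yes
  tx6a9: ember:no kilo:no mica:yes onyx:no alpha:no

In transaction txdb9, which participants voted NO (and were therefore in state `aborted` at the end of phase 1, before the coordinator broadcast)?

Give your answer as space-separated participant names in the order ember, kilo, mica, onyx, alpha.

Answer: ember onyx

Derivation:
Txn txdb9 phase 1: ember no -> aborted; kilo yes -> prepared; mica yes -> prepared; onyx no -> aborted; alpha yes -> prepared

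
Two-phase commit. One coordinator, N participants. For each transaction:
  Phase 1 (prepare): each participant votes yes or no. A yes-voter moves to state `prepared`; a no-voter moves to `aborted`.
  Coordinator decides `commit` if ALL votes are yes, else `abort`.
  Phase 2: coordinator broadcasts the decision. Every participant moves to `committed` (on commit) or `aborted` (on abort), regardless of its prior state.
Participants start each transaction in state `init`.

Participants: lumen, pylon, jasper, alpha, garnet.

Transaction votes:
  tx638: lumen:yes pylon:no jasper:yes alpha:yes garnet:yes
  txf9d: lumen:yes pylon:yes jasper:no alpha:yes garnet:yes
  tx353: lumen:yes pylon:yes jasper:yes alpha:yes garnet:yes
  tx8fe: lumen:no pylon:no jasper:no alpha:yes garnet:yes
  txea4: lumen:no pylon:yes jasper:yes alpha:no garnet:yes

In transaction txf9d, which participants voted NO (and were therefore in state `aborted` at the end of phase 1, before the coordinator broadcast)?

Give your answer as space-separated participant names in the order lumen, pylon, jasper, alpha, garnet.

Txn txf9d phase 1: lumen yes -> prepared; pylon yes -> prepared; jasper no -> aborted; alpha yes -> prepared; garnet yes -> prepared

Answer: jasper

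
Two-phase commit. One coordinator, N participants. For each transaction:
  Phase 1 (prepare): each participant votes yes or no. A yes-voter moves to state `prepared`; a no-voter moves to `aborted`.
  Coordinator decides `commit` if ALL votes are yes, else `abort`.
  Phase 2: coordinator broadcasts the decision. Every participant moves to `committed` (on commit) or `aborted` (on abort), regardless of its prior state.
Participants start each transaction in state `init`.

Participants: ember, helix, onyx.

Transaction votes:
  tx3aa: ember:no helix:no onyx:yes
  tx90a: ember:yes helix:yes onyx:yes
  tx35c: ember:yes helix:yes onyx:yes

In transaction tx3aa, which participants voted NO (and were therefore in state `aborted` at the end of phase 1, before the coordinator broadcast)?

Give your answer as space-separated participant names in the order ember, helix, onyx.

Answer: ember helix

Derivation:
Txn tx3aa phase 1: ember no -> aborted; helix no -> aborted; onyx yes -> prepared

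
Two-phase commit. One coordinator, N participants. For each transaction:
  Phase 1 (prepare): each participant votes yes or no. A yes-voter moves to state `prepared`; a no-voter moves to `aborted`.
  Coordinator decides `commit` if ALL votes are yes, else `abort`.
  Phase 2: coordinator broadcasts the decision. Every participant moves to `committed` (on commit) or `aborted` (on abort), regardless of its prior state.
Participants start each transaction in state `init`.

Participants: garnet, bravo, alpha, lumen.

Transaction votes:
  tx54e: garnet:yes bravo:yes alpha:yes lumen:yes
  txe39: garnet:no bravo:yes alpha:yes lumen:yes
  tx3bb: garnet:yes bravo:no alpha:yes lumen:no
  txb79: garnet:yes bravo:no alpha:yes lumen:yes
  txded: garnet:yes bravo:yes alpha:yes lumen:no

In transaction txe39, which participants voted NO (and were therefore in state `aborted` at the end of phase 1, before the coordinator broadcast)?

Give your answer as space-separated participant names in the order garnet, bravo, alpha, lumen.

Answer: garnet

Derivation:
Txn txe39 phase 1: garnet no -> aborted; bravo yes -> prepared; alpha yes -> prepared; lumen yes -> prepared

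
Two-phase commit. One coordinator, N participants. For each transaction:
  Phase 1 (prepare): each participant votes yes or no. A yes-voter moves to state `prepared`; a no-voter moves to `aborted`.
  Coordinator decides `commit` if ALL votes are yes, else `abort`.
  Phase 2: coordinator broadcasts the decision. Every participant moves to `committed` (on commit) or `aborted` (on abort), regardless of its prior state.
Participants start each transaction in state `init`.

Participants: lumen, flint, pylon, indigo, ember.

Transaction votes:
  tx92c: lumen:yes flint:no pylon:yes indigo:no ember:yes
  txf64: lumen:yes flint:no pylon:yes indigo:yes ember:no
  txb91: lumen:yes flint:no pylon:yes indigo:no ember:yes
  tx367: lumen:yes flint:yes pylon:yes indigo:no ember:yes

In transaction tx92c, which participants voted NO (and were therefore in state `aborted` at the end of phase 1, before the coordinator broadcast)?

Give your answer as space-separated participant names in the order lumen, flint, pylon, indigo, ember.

Txn tx92c phase 1: lumen yes -> prepared; flint no -> aborted; pylon yes -> prepared; indigo no -> aborted; ember yes -> prepared

Answer: flint indigo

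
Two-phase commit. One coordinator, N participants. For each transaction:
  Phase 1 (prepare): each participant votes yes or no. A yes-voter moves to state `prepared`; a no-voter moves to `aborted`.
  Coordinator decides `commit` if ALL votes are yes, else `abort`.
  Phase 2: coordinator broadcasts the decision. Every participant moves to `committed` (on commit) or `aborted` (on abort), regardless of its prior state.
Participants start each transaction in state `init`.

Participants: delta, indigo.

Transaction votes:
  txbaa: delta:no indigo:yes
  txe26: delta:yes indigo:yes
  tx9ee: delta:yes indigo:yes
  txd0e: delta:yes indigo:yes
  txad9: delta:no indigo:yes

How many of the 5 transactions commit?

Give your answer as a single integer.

Answer: 3

Derivation:
txbaa: no from delta -> abort (commits=0)
txe26: all yes -> commit (commits=1)
tx9ee: all yes -> commit (commits=2)
txd0e: all yes -> commit (commits=3)
txad9: no from delta -> abort (commits=3)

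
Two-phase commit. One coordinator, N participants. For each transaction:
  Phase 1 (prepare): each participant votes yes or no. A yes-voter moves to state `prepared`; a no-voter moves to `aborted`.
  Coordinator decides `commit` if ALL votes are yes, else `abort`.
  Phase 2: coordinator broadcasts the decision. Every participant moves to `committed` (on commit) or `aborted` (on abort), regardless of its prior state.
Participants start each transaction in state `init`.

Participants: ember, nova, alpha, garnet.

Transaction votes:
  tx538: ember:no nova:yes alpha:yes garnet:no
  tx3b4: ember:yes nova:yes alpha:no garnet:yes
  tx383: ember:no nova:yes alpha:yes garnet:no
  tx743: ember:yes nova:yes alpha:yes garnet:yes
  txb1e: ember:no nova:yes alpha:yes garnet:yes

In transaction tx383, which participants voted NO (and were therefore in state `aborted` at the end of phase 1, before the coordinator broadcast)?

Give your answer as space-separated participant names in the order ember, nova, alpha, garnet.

Txn tx383 phase 1: ember no -> aborted; nova yes -> prepared; alpha yes -> prepared; garnet no -> aborted

Answer: ember garnet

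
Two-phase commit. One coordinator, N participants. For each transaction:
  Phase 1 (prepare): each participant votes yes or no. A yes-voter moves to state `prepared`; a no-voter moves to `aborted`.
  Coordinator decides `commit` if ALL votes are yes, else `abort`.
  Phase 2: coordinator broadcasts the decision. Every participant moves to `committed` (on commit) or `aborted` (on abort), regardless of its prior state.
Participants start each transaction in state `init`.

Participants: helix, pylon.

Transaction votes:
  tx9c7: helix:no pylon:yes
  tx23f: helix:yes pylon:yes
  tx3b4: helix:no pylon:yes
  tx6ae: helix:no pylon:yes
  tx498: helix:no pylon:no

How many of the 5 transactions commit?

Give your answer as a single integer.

tx9c7: no from helix -> abort (commits=0)
tx23f: all yes -> commit (commits=1)
tx3b4: no from helix -> abort (commits=1)
tx6ae: no from helix -> abort (commits=1)
tx498: no from helix, pylon -> abort (commits=1)

Answer: 1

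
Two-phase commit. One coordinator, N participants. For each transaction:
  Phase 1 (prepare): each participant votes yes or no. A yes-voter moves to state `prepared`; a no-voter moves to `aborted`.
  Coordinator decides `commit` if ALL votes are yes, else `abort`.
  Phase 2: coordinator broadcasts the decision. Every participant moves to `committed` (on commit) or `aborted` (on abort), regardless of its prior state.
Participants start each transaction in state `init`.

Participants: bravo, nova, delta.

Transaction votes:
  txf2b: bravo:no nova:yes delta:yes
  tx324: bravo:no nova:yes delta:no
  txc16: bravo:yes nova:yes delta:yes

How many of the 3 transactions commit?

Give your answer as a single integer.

txf2b: no from bravo -> abort (commits=0)
tx324: no from bravo, delta -> abort (commits=0)
txc16: all yes -> commit (commits=1)

Answer: 1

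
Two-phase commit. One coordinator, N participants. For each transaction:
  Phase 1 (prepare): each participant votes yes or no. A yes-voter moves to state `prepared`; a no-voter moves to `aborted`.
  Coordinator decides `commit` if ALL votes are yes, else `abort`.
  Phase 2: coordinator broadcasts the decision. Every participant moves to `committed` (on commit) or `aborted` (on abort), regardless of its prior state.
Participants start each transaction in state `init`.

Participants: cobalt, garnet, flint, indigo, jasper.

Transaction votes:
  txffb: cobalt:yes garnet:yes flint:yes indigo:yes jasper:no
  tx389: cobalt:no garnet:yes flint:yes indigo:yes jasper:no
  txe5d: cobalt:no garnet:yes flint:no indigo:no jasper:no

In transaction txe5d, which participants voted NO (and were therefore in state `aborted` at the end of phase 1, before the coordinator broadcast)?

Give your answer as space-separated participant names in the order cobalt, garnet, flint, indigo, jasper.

Answer: cobalt flint indigo jasper

Derivation:
Txn txe5d phase 1: cobalt no -> aborted; garnet yes -> prepared; flint no -> aborted; indigo no -> aborted; jasper no -> aborted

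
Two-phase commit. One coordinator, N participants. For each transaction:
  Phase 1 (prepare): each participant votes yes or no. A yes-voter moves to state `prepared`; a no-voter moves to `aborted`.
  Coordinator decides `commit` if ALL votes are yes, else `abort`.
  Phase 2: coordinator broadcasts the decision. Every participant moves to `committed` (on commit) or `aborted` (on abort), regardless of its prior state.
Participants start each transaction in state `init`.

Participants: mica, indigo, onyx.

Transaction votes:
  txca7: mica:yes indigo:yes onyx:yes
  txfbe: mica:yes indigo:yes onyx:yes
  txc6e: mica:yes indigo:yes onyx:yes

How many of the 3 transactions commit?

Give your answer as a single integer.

Answer: 3

Derivation:
txca7: all yes -> commit (commits=1)
txfbe: all yes -> commit (commits=2)
txc6e: all yes -> commit (commits=3)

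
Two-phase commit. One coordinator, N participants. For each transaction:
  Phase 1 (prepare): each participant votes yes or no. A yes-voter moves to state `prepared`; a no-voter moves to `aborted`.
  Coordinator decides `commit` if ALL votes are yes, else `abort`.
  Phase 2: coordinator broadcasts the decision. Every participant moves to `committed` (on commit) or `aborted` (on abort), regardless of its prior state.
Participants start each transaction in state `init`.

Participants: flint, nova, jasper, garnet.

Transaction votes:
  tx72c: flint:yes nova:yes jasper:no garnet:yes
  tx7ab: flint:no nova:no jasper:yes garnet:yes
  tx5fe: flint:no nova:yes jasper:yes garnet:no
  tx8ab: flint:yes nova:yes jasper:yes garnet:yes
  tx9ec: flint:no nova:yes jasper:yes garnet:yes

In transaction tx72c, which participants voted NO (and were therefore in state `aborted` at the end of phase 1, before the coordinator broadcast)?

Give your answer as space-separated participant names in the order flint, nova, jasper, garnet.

Answer: jasper

Derivation:
Txn tx72c phase 1: flint yes -> prepared; nova yes -> prepared; jasper no -> aborted; garnet yes -> prepared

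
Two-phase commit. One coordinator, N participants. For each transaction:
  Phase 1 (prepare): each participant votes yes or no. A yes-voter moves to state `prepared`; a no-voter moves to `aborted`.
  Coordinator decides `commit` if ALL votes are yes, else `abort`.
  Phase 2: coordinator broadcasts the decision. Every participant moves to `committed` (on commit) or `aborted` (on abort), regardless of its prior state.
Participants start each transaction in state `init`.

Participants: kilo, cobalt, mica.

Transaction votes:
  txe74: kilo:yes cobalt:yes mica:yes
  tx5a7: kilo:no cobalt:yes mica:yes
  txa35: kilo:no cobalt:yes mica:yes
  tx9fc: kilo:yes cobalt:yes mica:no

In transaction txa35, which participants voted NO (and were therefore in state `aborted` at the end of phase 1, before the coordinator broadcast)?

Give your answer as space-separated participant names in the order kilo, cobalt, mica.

Answer: kilo

Derivation:
Txn txa35 phase 1: kilo no -> aborted; cobalt yes -> prepared; mica yes -> prepared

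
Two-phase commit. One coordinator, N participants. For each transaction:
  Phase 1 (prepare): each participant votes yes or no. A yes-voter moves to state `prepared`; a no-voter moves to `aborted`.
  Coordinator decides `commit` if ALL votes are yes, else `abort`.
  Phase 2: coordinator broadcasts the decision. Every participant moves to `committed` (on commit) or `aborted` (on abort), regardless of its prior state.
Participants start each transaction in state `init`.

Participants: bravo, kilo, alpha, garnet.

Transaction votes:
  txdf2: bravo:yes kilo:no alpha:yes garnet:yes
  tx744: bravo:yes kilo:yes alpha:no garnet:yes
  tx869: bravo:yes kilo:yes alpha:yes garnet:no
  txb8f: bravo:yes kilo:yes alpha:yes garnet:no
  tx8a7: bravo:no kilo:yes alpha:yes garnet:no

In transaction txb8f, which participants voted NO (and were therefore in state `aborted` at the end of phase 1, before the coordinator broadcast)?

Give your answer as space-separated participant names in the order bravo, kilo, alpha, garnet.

Txn txb8f phase 1: bravo yes -> prepared; kilo yes -> prepared; alpha yes -> prepared; garnet no -> aborted

Answer: garnet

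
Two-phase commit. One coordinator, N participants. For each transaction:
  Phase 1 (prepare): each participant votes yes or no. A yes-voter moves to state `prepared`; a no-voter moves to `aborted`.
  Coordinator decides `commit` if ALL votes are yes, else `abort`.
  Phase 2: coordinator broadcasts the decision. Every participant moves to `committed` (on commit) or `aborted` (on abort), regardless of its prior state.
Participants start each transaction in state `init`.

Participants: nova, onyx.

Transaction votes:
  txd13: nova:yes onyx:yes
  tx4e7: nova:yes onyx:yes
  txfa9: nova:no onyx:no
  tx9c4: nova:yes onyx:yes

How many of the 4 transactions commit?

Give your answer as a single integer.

txd13: all yes -> commit (commits=1)
tx4e7: all yes -> commit (commits=2)
txfa9: no from nova, onyx -> abort (commits=2)
tx9c4: all yes -> commit (commits=3)

Answer: 3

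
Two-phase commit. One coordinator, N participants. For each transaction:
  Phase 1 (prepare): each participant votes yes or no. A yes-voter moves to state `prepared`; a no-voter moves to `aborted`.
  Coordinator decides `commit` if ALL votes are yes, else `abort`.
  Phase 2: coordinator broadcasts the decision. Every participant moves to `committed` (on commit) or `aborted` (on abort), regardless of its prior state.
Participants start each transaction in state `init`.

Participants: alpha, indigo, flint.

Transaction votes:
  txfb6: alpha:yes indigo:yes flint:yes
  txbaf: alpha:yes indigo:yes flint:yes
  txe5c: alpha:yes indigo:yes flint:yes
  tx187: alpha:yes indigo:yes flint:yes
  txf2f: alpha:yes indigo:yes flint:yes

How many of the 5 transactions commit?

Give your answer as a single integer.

Answer: 5

Derivation:
txfb6: all yes -> commit (commits=1)
txbaf: all yes -> commit (commits=2)
txe5c: all yes -> commit (commits=3)
tx187: all yes -> commit (commits=4)
txf2f: all yes -> commit (commits=5)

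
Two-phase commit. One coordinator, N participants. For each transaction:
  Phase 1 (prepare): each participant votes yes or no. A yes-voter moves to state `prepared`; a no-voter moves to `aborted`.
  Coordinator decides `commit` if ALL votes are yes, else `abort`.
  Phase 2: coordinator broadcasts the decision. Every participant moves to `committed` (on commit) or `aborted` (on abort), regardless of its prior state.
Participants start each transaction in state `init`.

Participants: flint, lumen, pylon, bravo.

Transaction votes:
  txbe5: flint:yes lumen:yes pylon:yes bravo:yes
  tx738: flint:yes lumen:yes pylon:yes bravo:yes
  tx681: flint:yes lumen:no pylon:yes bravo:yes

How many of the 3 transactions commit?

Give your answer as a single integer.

txbe5: all yes -> commit (commits=1)
tx738: all yes -> commit (commits=2)
tx681: no from lumen -> abort (commits=2)

Answer: 2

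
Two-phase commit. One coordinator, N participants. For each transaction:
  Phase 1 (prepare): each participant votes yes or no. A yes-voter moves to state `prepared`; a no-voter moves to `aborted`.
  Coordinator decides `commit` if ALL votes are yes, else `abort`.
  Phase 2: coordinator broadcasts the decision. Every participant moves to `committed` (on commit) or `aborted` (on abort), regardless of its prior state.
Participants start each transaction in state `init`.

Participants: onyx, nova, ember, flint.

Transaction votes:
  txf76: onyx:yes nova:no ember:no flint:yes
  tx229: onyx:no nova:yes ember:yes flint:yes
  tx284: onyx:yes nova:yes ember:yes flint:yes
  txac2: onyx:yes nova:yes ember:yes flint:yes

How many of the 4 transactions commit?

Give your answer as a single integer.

txf76: no from nova, ember -> abort (commits=0)
tx229: no from onyx -> abort (commits=0)
tx284: all yes -> commit (commits=1)
txac2: all yes -> commit (commits=2)

Answer: 2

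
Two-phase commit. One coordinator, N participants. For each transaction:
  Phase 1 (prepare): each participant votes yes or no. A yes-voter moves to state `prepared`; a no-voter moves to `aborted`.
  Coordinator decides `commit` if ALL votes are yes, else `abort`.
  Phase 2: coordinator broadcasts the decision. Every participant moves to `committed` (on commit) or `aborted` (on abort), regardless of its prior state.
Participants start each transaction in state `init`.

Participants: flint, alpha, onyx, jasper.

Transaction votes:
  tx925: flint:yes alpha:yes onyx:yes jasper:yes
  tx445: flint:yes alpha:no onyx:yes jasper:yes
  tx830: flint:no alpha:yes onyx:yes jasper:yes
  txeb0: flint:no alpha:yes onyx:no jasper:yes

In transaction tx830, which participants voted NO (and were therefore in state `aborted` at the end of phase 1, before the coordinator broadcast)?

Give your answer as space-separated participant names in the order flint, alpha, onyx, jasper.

Answer: flint

Derivation:
Txn tx830 phase 1: flint no -> aborted; alpha yes -> prepared; onyx yes -> prepared; jasper yes -> prepared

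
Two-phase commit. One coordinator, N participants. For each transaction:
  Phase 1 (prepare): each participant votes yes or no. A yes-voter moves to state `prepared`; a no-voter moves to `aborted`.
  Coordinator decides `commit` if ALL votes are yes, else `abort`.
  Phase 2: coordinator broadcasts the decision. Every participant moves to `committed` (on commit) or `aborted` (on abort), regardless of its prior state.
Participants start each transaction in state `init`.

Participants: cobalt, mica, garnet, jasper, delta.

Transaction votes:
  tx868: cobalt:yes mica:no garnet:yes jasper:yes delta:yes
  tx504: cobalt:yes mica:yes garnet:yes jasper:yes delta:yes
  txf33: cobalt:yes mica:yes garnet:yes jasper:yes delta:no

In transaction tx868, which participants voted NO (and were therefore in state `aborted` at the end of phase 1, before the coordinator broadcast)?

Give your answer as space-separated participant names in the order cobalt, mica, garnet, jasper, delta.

Answer: mica

Derivation:
Txn tx868 phase 1: cobalt yes -> prepared; mica no -> aborted; garnet yes -> prepared; jasper yes -> prepared; delta yes -> prepared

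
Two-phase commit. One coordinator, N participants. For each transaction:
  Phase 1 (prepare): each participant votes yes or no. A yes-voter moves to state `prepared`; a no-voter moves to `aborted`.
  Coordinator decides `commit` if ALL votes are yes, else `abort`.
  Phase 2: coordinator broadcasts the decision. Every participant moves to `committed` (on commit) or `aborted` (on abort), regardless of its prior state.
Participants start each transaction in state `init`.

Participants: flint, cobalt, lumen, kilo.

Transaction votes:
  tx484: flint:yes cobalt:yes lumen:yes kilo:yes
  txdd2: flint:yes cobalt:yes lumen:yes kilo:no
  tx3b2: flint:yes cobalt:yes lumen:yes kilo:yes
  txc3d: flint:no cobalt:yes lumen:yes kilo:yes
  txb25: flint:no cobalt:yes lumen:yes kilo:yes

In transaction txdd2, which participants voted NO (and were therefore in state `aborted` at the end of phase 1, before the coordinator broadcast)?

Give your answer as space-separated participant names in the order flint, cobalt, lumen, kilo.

Answer: kilo

Derivation:
Txn txdd2 phase 1: flint yes -> prepared; cobalt yes -> prepared; lumen yes -> prepared; kilo no -> aborted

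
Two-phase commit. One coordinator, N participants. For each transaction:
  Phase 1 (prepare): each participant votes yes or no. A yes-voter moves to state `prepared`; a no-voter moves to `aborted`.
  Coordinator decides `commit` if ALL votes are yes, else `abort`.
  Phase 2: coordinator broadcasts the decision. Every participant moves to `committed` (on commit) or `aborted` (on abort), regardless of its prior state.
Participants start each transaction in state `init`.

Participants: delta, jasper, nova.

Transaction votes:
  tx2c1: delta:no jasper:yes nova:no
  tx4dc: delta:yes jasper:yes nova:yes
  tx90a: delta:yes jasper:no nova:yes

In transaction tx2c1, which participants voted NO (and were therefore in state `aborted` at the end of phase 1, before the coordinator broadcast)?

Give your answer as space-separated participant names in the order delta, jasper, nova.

Answer: delta nova

Derivation:
Txn tx2c1 phase 1: delta no -> aborted; jasper yes -> prepared; nova no -> aborted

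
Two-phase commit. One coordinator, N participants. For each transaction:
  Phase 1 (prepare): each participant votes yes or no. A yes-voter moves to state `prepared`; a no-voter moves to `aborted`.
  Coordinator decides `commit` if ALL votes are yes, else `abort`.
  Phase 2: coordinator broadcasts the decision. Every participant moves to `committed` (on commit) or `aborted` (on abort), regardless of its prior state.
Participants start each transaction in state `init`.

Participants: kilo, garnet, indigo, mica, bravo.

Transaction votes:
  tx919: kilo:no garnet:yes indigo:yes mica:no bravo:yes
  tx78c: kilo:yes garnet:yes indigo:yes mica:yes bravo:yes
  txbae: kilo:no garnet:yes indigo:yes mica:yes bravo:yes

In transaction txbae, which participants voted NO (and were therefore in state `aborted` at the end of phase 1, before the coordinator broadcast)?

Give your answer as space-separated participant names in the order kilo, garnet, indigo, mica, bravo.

Txn txbae phase 1: kilo no -> aborted; garnet yes -> prepared; indigo yes -> prepared; mica yes -> prepared; bravo yes -> prepared

Answer: kilo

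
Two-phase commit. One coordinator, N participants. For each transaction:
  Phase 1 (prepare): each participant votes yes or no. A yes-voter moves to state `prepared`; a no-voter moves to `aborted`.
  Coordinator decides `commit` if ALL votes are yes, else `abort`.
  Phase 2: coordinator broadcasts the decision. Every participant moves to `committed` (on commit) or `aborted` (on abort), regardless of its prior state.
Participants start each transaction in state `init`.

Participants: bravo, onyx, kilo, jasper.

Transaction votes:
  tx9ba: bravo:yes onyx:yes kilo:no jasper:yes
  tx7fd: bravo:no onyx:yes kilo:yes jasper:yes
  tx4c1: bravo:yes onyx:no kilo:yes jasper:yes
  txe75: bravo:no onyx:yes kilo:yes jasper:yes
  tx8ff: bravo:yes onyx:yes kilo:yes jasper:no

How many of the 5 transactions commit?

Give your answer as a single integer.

tx9ba: no from kilo -> abort (commits=0)
tx7fd: no from bravo -> abort (commits=0)
tx4c1: no from onyx -> abort (commits=0)
txe75: no from bravo -> abort (commits=0)
tx8ff: no from jasper -> abort (commits=0)

Answer: 0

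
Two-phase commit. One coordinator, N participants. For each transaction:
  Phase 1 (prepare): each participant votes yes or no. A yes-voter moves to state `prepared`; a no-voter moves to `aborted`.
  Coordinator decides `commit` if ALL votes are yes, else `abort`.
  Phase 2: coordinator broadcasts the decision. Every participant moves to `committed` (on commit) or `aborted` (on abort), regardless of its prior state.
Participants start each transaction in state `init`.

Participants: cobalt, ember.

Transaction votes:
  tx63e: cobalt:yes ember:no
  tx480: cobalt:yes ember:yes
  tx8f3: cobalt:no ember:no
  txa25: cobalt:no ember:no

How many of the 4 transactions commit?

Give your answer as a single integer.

Answer: 1

Derivation:
tx63e: no from ember -> abort (commits=0)
tx480: all yes -> commit (commits=1)
tx8f3: no from cobalt, ember -> abort (commits=1)
txa25: no from cobalt, ember -> abort (commits=1)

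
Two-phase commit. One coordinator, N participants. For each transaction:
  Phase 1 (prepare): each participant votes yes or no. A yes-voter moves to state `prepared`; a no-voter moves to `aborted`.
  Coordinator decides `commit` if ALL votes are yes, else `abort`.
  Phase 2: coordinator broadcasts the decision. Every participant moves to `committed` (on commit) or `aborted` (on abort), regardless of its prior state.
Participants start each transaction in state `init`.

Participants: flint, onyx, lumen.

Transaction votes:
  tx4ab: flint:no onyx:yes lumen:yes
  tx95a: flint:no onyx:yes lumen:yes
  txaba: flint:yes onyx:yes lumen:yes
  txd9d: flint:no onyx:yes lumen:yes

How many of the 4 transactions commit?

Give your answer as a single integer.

Answer: 1

Derivation:
tx4ab: no from flint -> abort (commits=0)
tx95a: no from flint -> abort (commits=0)
txaba: all yes -> commit (commits=1)
txd9d: no from flint -> abort (commits=1)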